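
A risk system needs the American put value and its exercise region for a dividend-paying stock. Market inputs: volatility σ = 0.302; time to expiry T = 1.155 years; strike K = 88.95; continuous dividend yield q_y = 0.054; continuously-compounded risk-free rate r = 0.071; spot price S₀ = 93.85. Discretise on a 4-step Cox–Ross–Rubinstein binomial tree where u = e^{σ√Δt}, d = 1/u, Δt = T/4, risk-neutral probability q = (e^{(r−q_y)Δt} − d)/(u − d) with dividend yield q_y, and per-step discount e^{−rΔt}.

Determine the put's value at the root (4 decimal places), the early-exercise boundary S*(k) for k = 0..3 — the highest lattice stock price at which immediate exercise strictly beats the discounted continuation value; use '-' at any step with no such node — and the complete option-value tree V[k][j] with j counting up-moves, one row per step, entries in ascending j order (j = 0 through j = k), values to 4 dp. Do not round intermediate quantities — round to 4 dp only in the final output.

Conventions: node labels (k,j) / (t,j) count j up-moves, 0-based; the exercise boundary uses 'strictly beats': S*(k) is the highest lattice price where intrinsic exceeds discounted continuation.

Δt=0.28875, u=1.17619, d=0.85020, q=0.47461, disc=e^(-rΔt)=0.97971
k=4 terminal: V=max(K-S,0) → 39.9131 21.1111 0.0000 0.0000 0.0000
k=3: j=0 S=57.6768 intr=31.2732 cont=30.3606 V=31.2732[EX]; j=1 S=79.7915 intr=9.1585 cont=10.8664 V=10.8664[hold]; j=2 S=110.3855 intr=0.0000 cont=0.0000 V=0.0000[hold]; j=3 S=152.7101 intr=0.0000 cont=0.0000 V=0.0000[hold]  S*(3)=57.6768
k=2: j=0 S=67.8389 intr=21.1111 cont=21.1498 V=21.1498[hold]; j=1 S=93.8500 intr=0.0000 cont=5.5932 V=5.5932[hold]; j=2 S=129.8344 intr=0.0000 cont=0.0000 V=0.0000[hold]  S*(2)=-
k=1: j=0 S=79.7915 intr=9.1585 cont=13.4871 V=13.4871[hold]; j=1 S=110.3855 intr=0.0000 cont=2.8790 V=2.8790[hold]  S*(1)=-
k=0: j=0 S=93.8500 intr=0.0000 cont=8.2808 V=8.2808[hold]  S*(0)=-

price = 8.2808
boundary = - - - 57.6768
tree:
8.2808
13.4871 2.8790
21.1498 5.5932 0.0000
31.2732 10.8664 0.0000 0.0000
39.9131 21.1111 0.0000 0.0000 0.0000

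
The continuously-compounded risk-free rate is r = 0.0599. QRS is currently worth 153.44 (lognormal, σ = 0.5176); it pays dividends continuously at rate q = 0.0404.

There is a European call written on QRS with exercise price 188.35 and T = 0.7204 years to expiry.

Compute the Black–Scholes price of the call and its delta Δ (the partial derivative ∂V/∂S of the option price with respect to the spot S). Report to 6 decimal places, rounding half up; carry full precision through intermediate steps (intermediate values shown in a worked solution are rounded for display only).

σ√T = 0.5176·√0.7204 = 0.439320
d₁ = (ln(S/K) + (r−q+σ²/2)T) / (σ√T) = (ln(153.44/188.35) + (0.0599−0.0404+0.5176²/2)·0.7204) / 0.439320 = (-0.204992 + 0.110549) / 0.439320 = -0.214976
d₂ = d₁ − σ√T = -0.214976 − 0.439320 = -0.654296
e^{−rT} = 0.957766
e^{−qT} = 0.971315
N(d₁) = 0.414893,  N(d₂) = 0.256460
Call price V = S·e^{−qT}·N(d₁) − K·e^{−rT}·N(d₂) = 61.835063 − 46.264226 = 15.570837
Δ = e^{−qT}·N(d₁) = 0.402992

price = 15.570837
Δ = 0.402992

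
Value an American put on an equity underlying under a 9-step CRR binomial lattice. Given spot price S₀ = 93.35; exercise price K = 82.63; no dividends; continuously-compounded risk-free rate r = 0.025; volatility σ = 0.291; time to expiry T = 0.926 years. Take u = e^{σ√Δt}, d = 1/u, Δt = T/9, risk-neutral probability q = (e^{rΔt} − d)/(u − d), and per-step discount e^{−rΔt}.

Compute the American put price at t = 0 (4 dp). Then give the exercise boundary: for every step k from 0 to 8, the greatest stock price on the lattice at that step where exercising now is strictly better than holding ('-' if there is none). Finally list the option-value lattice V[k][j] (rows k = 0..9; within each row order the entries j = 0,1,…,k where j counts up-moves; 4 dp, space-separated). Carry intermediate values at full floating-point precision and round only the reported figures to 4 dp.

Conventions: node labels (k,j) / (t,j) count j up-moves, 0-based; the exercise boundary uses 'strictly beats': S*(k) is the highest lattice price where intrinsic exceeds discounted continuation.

price = 4.6952
boundary = - - - - - 58.5362 64.2632 58.5362 64.2632
tree:
4.6952
6.9345 2.3934
9.9707 3.8164 0.9276
13.8957 5.9454 1.6247 0.2082
18.6776 9.0007 2.8025 0.4096 0.0000
24.0938 13.1488 4.7384 0.8059 0.0000 0.0000
29.3104 18.3668 7.7969 1.5858 0.0000 0.0000 0.0000
34.0622 24.0938 12.3379 3.1201 0.0000 0.0000 0.0000 0.0000
38.3904 29.3104 18.3668 6.1392 0.0000 0.0000 0.0000 0.0000 0.0000
42.3330 34.0622 24.0938 12.0794 0.0000 0.0000 0.0000 0.0000 0.0000 0.0000

Δt=0.10289  u=1.09784  d=0.91088  q=0.49046  discount=0.99743
step 9 (expiry): payoffs max(K−S,0) = 42.3330 34.0622 24.0938 12.0794 0.0000 0.0000 0.0000 0.0000 0.0000 0.0000
step 8: (k=8,j=0): S=44.2396, K−S=38.3904, hold=38.1782 ⇒ V=38.3904 exercise | (k=8,j=1): S=53.3196, K−S=29.3104, hold=29.0981 ⇒ V=29.3104 exercise | (k=8,j=2): S=64.2632, K−S=18.3668, hold=18.1545 ⇒ V=18.3668 exercise | (k=8,j=3): S=77.4530, K−S=5.1770, hold=6.1392 ⇒ V=6.1392 continue | (k=8,j=4): S=93.3500, K−S=0.0000, hold=0.0000 ⇒ V=0.0000 continue | (k=8,j=5): S=112.5098, K−S=0.0000, hold=0.0000 ⇒ V=0.0000 continue | (k=8,j=6): S=135.6020, K−S=0.0000, hold=0.0000 ⇒ V=0.0000 continue | (k=8,j=7): S=163.4338, K−S=0.0000, hold=0.0000 ⇒ V=0.0000 continue | (k=8,j=8): S=196.9780, K−S=0.0000, hold=0.0000 ⇒ V=0.0000 continue  boundary S*=64.2632
step 7: (k=7,j=0): S=48.5678, K−S=34.0622, hold=33.8499 ⇒ V=34.0622 exercise | (k=7,j=1): S=58.5362, K−S=24.0938, hold=23.8815 ⇒ V=24.0938 exercise | (k=7,j=2): S=70.5506, K−S=12.0794, hold=12.3379 ⇒ V=12.3379 continue | (k=7,j=3): S=85.0308, K−S=0.0000, hold=3.1201 ⇒ V=3.1201 continue | (k=7,j=4): S=102.4831, K−S=0.0000, hold=0.0000 ⇒ V=0.0000 continue | (k=7,j=5): S=123.5174, K−S=0.0000, hold=0.0000 ⇒ V=0.0000 continue | (k=7,j=6): S=148.8689, K−S=0.0000, hold=0.0000 ⇒ V=0.0000 continue | (k=7,j=7): S=179.4237, K−S=0.0000, hold=0.0000 ⇒ V=0.0000 continue  boundary S*=58.5362
step 6: (k=6,j=0): S=53.3196, K−S=29.3104, hold=29.0981 ⇒ V=29.3104 exercise | (k=6,j=1): S=64.2632, K−S=18.3668, hold=18.2809 ⇒ V=18.3668 exercise | (k=6,j=2): S=77.4530, K−S=5.1770, hold=7.7969 ⇒ V=7.7969 continue | (k=6,j=3): S=93.3500, K−S=0.0000, hold=1.5858 ⇒ V=1.5858 continue | (k=6,j=4): S=112.5098, K−S=0.0000, hold=0.0000 ⇒ V=0.0000 continue | (k=6,j=5): S=135.6020, K−S=0.0000, hold=0.0000 ⇒ V=0.0000 continue | (k=6,j=6): S=163.4338, K−S=0.0000, hold=0.0000 ⇒ V=0.0000 continue  boundary S*=64.2632
step 5: (k=5,j=0): S=58.5362, K−S=24.0938, hold=23.8815 ⇒ V=24.0938 exercise | (k=5,j=1): S=70.5506, K−S=12.0794, hold=13.1488 ⇒ V=13.1488 continue | (k=5,j=2): S=85.0308, K−S=0.0000, hold=4.7384 ⇒ V=4.7384 continue | (k=5,j=3): S=102.4831, K−S=0.0000, hold=0.8059 ⇒ V=0.8059 continue | (k=5,j=4): S=123.5174, K−S=0.0000, hold=0.0000 ⇒ V=0.0000 continue | (k=5,j=5): S=148.8689, K−S=0.0000, hold=0.0000 ⇒ V=0.0000 continue  boundary S*=58.5362
step 4: (k=4,j=0): S=64.2632, K−S=18.3668, hold=18.6776 ⇒ V=18.6776 continue | (k=4,j=1): S=77.4530, K−S=5.1770, hold=9.0007 ⇒ V=9.0007 continue | (k=4,j=2): S=93.3500, K−S=0.0000, hold=2.8025 ⇒ V=2.8025 continue | (k=4,j=3): S=112.5098, K−S=0.0000, hold=0.4096 ⇒ V=0.4096 continue | (k=4,j=4): S=135.6020, K−S=0.0000, hold=0.0000 ⇒ V=0.0000 continue  boundary S*=-
step 3: (k=3,j=0): S=70.5506, K−S=12.0794, hold=13.8957 ⇒ V=13.8957 continue | (k=3,j=1): S=85.0308, K−S=0.0000, hold=5.9454 ⇒ V=5.9454 continue | (k=3,j=2): S=102.4831, K−S=0.0000, hold=1.6247 ⇒ V=1.6247 continue | (k=3,j=3): S=123.5174, K−S=0.0000, hold=0.2082 ⇒ V=0.2082 continue  boundary S*=-
step 2: (k=2,j=0): S=77.4530, K−S=5.1770, hold=9.9707 ⇒ V=9.9707 continue | (k=2,j=1): S=93.3500, K−S=0.0000, hold=3.8164 ⇒ V=3.8164 continue | (k=2,j=2): S=112.5098, K−S=0.0000, hold=0.9276 ⇒ V=0.9276 continue  boundary S*=-
step 1: (k=1,j=0): S=85.0308, K−S=0.0000, hold=6.9345 ⇒ V=6.9345 continue | (k=1,j=1): S=102.4831, K−S=0.0000, hold=2.3934 ⇒ V=2.3934 continue  boundary S*=-
step 0: (k=0,j=0): S=93.3500, K−S=0.0000, hold=4.6952 ⇒ V=4.6952 continue  boundary S*=-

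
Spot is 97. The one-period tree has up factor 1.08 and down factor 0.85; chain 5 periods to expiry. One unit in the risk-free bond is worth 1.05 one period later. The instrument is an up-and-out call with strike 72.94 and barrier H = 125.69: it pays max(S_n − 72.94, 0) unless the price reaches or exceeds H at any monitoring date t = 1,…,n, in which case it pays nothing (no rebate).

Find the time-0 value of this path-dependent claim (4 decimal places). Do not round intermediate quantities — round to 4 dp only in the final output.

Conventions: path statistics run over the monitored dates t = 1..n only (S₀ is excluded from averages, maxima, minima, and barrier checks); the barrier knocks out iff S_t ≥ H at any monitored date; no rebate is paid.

price = 10.5147

Set p* = 0.8696 (from d < R < u); the path-dependent value is the discounted p*-expectation over all price paths.
Enumerate all 2^5 = 32 price paths (U = up ×1.08, D = down ×0.85); each path with k up-moves has probability p*^k·(1−p*)^(5−k).
DDDDD: M=82.4500, payoff=0.0000, prob=0.000038
UDDDD: M=104.7600, payoff=0.0000, prob=0.000252
DUDDD: M=89.0460, payoff=0.0000, prob=0.000252
UUDDD: M=113.1408, payoff=0.0000, prob=0.001678
DDUDD: M=82.4500, payoff=0.0000, prob=0.000252
UDUDD: M=104.7600, payoff=0.0000, prob=0.001678
DUUDD: M=96.1697, payoff=0.0000, prob=0.001678
UUUDD: M=122.1921, payoff=15.3438, prob=0.011186
DDDUD: M=82.4500, payoff=0.0000, prob=0.000252
UDDUD: M=104.7600, payoff=0.0000, prob=0.001678
DUDUD: M=89.0460, payoff=0.0000, prob=0.001678
UUDUD: M=113.1408, payoff=15.3438, prob=0.011186
DDUUD: M=82.4500, payoff=0.0000, prob=0.001678
UDUUD: M=104.7600, payoff=15.3438, prob=0.011186
DUUUD: M=103.8633, payoff=15.3438, prob=0.011186
UUUUD: M=131.9674, payoff=0.0000, prob=0.074577
DDDDU: M=82.4500, payoff=0.0000, prob=0.000252
UDDDU: M=104.7600, payoff=0.0000, prob=0.001678
DUDDU: M=89.0460, payoff=0.0000, prob=0.001678
UUDDU: M=113.1408, payoff=15.3438, prob=0.011186
DDUDU: M=82.4500, payoff=0.0000, prob=0.001678
UDUDU: M=104.7600, payoff=15.3438, prob=0.011186
DUUDU: M=96.1697, payoff=15.3438, prob=0.011186
UUUDU: M=122.1921, payoff=39.2323, prob=0.074577
DDDUU: M=82.4500, payoff=0.0000, prob=0.001678
UDDUU: M=104.7600, payoff=15.3438, prob=0.011186
DUDUU: M=89.0460, payoff=15.3438, prob=0.011186
UUDUU: M=113.1408, payoff=39.2323, prob=0.074577
DDUUU: M=88.2838, payoff=15.3438, prob=0.011186
UDUUU: M=112.1723, payoff=39.2323, prob=0.074577
DUUUU: M=112.1723, payoff=39.2323, prob=0.074577
UUUUU: M=142.5248, payoff=0.0000, prob=0.497177
Price = Σ prob·payoff / R^5 = 13.419663 / 1.276282 = 10.5147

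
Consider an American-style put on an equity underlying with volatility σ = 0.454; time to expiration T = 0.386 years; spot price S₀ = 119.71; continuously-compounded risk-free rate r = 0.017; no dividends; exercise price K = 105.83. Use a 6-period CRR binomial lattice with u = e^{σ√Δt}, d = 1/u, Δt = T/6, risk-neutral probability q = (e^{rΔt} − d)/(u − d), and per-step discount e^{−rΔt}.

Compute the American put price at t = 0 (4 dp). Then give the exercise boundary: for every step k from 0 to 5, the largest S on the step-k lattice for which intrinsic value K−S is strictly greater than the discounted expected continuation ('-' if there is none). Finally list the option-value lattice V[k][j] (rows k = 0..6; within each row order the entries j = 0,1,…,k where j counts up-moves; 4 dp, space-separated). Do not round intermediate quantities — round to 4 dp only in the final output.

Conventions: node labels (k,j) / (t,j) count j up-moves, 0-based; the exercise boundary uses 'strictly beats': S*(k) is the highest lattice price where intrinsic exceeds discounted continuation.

price = 7.1095
boundary = - - - - 75.5248 84.7422
tree:
7.1095
10.7507 3.1173
15.7945 5.2226 0.8067
22.3828 8.5776 1.5411 0.0000
30.3052 13.7125 2.9442 0.0000 0.0000
38.5200 21.0878 5.6246 0.0000 0.0000 0.0000
45.8413 30.3052 10.7454 0.0000 0.0000 0.0000 0.0000

params: Δt=0.06433 u=1.12204 d=0.89123 q=0.47598 e^(-rΔt)=0.99891
t_6 payoffs: 45.8413 30.3052 10.7454 0.0000 0.0000 0.0000 0.0000
t_5: node(5,0) S=67.3100 payoff=38.5200 vs cont=38.4043 → 38.5200 [stop]  node(5,1) S=84.7422 payoff=21.0878 vs cont=20.9721 → 21.0878 [stop]  node(5,2) S=106.6892 payoff=0.0000 vs cont=5.6246 → 5.6246 [wait]  node(5,3) S=134.3200 payoff=0.0000 vs cont=0.0000 → 0.0000 [wait]  node(5,4) S=169.1067 payoff=0.0000 vs cont=0.0000 → 0.0000 [wait]  node(5,5) S=212.9027 payoff=0.0000 vs cont=0.0000 → 0.0000 [wait]  ⇒ S*(5)=84.7422
t_4: node(4,0) S=75.5248 payoff=30.3052 vs cont=30.1895 → 30.3052 [stop]  node(4,1) S=95.0846 payoff=10.7454 vs cont=13.7125 → 13.7125 [wait]  node(4,2) S=119.7100 payoff=0.0000 vs cont=2.9442 → 2.9442 [wait]  node(4,3) S=150.7130 payoff=0.0000 vs cont=0.0000 → 0.0000 [wait]  node(4,4) S=189.7453 payoff=0.0000 vs cont=0.0000 → 0.0000 [wait]  ⇒ S*(4)=75.5248
t_3: node(3,0) S=84.7422 payoff=21.0878 vs cont=22.3828 → 22.3828 [wait]  node(3,1) S=106.6892 payoff=0.0000 vs cont=8.5776 → 8.5776 [wait]  node(3,2) S=134.3200 payoff=0.0000 vs cont=1.5411 → 1.5411 [wait]  node(3,3) S=169.1067 payoff=0.0000 vs cont=0.0000 → 0.0000 [wait]  ⇒ S*(3)=-
t_2: node(2,0) S=95.0846 payoff=10.7454 vs cont=15.7945 → 15.7945 [wait]  node(2,1) S=119.7100 payoff=0.0000 vs cont=5.2226 → 5.2226 [wait]  node(2,2) S=150.7130 payoff=0.0000 vs cont=0.8067 → 0.8067 [wait]  ⇒ S*(2)=-
t_1: node(1,0) S=106.6892 payoff=0.0000 vs cont=10.7507 → 10.7507 [wait]  node(1,1) S=134.3200 payoff=0.0000 vs cont=3.1173 → 3.1173 [wait]  ⇒ S*(1)=-
t_0: node(0,0) S=119.7100 payoff=0.0000 vs cont=7.1095 → 7.1095 [wait]  ⇒ S*(0)=-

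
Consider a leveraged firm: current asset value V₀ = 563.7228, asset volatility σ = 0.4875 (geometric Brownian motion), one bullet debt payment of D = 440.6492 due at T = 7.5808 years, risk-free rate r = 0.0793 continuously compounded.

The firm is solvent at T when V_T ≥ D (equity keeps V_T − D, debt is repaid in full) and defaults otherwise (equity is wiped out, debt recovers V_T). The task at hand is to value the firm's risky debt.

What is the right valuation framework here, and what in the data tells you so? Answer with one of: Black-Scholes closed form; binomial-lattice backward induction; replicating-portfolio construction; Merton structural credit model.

framework: Merton structural credit model

Key observation: the data describe a firm's assets (V₀ = 563.7228, GBM) and a single zero-coupon debt of face 440.6492, so credit quantities follow from equity-as-call in the structural model.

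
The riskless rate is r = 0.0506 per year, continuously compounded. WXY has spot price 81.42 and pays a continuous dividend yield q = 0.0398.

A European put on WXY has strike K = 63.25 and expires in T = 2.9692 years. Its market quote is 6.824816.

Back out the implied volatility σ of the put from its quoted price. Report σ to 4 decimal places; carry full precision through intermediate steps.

sigma = 0.3277

At σ = 0.3277 the Black–Scholes value reproduces the quote:
σ√T = 0.3277·√2.9692 = 0.564672
d₁ = (ln(S/K) + (r−q+σ²/2)T) / (σ√T) = (ln(81.42/63.25) + (0.0506−0.0398+0.3277²/2)·2.9692) / 0.564672 = (0.252526 + 0.191495) / 0.564672 = 0.786333
d₂ = d₁ − σ√T = 0.786333 − 0.564672 = 0.221661
e^{−rT} = 0.860500
e^{−qT} = 0.888541
N(−d₁) = 0.215836,  N(−d₂) = 0.412289
V = K·e^{−rT}·N(−d₂) − S·e^{−qT}·N(−d₁) = 22.439486 − 15.614670 = 6.824816 (the quoted price), and the Black–Scholes price is strictly increasing in σ, so σ is unique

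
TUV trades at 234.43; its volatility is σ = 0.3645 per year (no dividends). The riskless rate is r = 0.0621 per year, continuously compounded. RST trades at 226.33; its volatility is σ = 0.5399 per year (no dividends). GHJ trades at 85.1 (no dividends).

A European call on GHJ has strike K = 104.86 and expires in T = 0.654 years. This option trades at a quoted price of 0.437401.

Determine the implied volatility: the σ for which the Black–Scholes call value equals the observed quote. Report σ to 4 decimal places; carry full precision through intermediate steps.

sigma = 0.1512

At σ = 0.1512 the Black–Scholes value reproduces the quote:
σ√T = 0.1512·√0.654 = 0.122276
d₁ = (ln(S/K) + (r+σ²/2)T) / (σ√T) = (ln(85.1/104.86) + (0.0621+0.1512²/2)·0.654) / 0.122276 = (-0.208799 + 0.048089) / 0.122276 = -1.314323
d₂ = d₁ − σ√T = -1.314323 − 0.122276 = -1.436599
e^{−rT} = 0.960200
N(d₁) = 0.094369,  N(d₂) = 0.075416
V = S·N(d₁) − K·e^{−rT}·N(d₂) = 8.030776 − 7.593376 = 0.437401 (the quoted price), and the Black–Scholes price is strictly increasing in σ, so σ is unique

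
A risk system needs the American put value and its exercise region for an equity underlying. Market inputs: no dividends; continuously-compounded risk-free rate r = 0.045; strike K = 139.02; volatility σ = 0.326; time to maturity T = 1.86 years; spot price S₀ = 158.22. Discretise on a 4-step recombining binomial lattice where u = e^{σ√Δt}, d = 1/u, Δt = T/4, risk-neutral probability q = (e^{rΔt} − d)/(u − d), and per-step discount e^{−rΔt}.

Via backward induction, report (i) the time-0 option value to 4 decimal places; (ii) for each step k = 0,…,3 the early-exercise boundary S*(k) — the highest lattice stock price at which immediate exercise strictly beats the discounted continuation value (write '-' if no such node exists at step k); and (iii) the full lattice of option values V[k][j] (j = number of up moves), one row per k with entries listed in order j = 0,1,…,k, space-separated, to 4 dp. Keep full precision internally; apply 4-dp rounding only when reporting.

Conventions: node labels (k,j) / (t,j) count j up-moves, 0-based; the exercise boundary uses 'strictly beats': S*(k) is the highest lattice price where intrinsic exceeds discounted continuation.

Δt=0.46500, u=1.24895, d=0.80067, q=0.49182, disc=e^(-rΔt)=0.97929
k=4 terminal: V=max(K-S,0) → 73.9947 37.5887 0.0000 0.0000 0.0000
k=3: j=0 S=81.2133 intr=57.8067 cont=54.9279 V=57.8067[EX]; j=1 S=126.6825 intr=12.3375 cont=18.7062 V=18.7062[hold]; j=2 S=197.6087 intr=0.0000 cont=0.0000 V=0.0000[hold]; j=3 S=308.2446 intr=0.0000 cont=0.0000 V=0.0000[hold]  S*(3)=81.2133
k=2: j=0 S=101.4313 intr=37.5887 cont=37.7773 V=37.7773[hold]; j=1 S=158.2200 intr=0.0000 cont=9.3092 V=9.3092[hold]; j=2 S=246.8032 intr=0.0000 cont=0.0000 V=0.0000[hold]  S*(2)=-
k=1: j=0 S=126.6825 intr=12.3375 cont=23.2837 V=23.2837[hold]; j=1 S=197.6087 intr=0.0000 cont=4.6328 V=4.6328[hold]  S*(1)=-
k=0: j=0 S=158.2200 intr=0.0000 cont=13.8185 V=13.8185[hold]  S*(0)=-

price = 13.8185
boundary = - - - 81.2133
tree:
13.8185
23.2837 4.6328
37.7773 9.3092 0.0000
57.8067 18.7062 0.0000 0.0000
73.9947 37.5887 0.0000 0.0000 0.0000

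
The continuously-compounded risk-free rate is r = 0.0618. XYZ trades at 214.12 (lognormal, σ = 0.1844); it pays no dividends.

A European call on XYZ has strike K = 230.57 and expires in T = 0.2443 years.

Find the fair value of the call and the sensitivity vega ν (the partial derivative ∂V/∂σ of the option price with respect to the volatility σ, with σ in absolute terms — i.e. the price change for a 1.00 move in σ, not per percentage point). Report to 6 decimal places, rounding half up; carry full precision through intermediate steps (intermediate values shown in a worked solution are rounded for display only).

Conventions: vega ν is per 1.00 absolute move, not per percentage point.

σ√T = 0.1844·√0.2443 = 0.091143
d₁ = (ln(S/K) + (r+σ²/2)T) / (σ√T) = (ln(214.12/230.57) + (0.0618+0.1844²/2)·0.2443) / 0.091143 = (-0.074018 + 0.019251) / 0.091143 = -0.600888
d₂ = d₁ − σ√T = -0.600888 − 0.091143 = -0.692031
e^{−rT} = 0.985016
N(d₁) = 0.273957,  N(d₂) = 0.244459
Call price V = S·N(d₁) − K·e^{−rT}·N(d₂) = 58.659738 − 55.520317 = 3.139421
φ(d₁) = (1/√(2π))·e^{−d₁²/2} = 0.333047
ν = S·φ(d₁)·√T = 35.247188

price = 3.139421
ν = 35.247188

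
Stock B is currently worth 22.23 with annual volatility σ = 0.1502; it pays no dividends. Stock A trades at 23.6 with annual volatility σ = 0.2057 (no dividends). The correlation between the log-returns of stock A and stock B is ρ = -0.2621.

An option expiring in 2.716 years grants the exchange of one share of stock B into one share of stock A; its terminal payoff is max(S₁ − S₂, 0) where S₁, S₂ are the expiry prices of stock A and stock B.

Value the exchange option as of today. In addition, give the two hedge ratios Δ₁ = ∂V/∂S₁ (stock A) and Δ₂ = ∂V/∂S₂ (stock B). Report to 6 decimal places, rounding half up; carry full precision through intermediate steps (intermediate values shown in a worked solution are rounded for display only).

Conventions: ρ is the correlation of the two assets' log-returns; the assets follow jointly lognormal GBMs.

exchange price = 4.969439
Δ1 = 0.641349
Δ2 = -0.457328

σ_eff = √(σ₁² + σ₂² − 2ρσ₁σ₂) = √(0.2057² + 0.1502² − 2·-0.2621·0.2057·0.1502) = 0.284725
d₁ = (ln(S₁/S₂) + (q₂ − q₁ + σ_eff²/2)T) / (σ_eff√T) = (ln(23.6/22.23) + (0.0 − 0.0 + 0.040534)·2.716) / 0.469235 = 0.362067
d₂ = d₁ − σ_eff√T = 0.362067 − 0.469235 = -0.107168
N(d₁) = 0.641349,  N(d₂) = 0.457328
V = S₁·e^{−q₁T}·N(d₁) − S₂·e^{−q₂T}·N(d₂) = 15.135841 − 10.166402 = 4.969439
Key observation: the rate r is irrelevant here: denominating values in stock B turns the exchange into a ratio option on S₁/S₂, and discounting at r drops out.
Δ₁ = e^{−q₁T}·N(d₁) = 0.641349;  Δ₂ = −e^{−q₂T}·N(d₂) = -0.457328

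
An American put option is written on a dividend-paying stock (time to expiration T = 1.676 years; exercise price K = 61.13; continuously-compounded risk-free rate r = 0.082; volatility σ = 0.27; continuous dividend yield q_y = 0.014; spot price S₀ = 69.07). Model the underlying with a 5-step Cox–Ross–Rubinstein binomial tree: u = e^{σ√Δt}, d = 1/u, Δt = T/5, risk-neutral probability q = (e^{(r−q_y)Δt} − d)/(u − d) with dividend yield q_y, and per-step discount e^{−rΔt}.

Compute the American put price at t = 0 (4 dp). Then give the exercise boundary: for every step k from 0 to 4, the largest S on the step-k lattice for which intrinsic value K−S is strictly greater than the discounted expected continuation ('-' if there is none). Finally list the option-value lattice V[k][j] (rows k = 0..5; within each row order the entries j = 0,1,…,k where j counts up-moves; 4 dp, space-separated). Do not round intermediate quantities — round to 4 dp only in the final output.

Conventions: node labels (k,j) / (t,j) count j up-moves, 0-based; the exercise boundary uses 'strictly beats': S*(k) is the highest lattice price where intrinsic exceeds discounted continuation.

price = 3.5116
boundary = - - - 43.2138 50.5256
tree:
3.5116
6.2798 1.2833
10.8640 2.6140 0.1910
17.9162 5.2872 0.4217 0.0000
24.1699 10.6044 0.9310 0.0000 0.0000
29.5186 17.9162 2.0555 0.0000 0.0000 0.0000

Δt=0.33520, u=1.16920, d=0.85529, q=0.53444, disc=e^(-rΔt)=0.97289
k=5 terminal: V=max(K-S,0) → 29.5186 17.9162 2.0555 0.0000 0.0000 0.0000
k=4: j=0 S=36.9601 intr=24.1699 cont=22.6856 V=24.1699[EX]; j=1 S=50.5256 intr=10.6044 cont=9.1836 V=10.6044[EX]; j=2 S=69.0700 intr=0.0000 cont=0.9310 V=0.9310[hold]; j=3 S=94.4208 intr=0.0000 cont=0.0000 V=0.0000[hold]; j=4 S=129.0761 intr=0.0000 cont=0.0000 V=0.0000[hold]  S*(4)=50.5256
k=3: j=0 S=43.2138 intr=17.9162 cont=16.4612 V=17.9162[EX]; j=1 S=59.0745 intr=2.0555 cont=5.2872 V=5.2872[hold]; j=2 S=80.7567 intr=0.0000 cont=0.4217 V=0.4217[hold]; j=3 S=110.3969 intr=0.0000 cont=0.0000 V=0.0000[hold]  S*(3)=43.2138
k=2: j=0 S=50.5256 intr=10.6044 cont=10.8640 V=10.8640[hold]; j=1 S=69.0700 intr=0.0000 cont=2.6140 V=2.6140[hold]; j=2 S=94.4208 intr=0.0000 cont=0.1910 V=0.1910[hold]  S*(2)=-
k=1: j=0 S=59.0745 intr=2.0555 cont=6.2798 V=6.2798[hold]; j=1 S=80.7567 intr=0.0000 cont=1.2833 V=1.2833[hold]  S*(1)=-
k=0: j=0 S=69.0700 intr=0.0000 cont=3.5116 V=3.5116[hold]  S*(0)=-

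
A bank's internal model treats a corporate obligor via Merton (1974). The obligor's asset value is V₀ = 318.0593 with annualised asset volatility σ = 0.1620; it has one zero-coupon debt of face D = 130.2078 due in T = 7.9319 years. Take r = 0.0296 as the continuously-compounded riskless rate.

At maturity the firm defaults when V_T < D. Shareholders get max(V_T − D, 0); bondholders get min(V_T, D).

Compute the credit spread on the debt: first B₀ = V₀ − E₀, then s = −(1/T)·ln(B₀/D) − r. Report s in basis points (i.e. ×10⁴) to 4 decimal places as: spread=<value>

Equity is a call on the firm's assets struck at D = 130.2078:
d₁ = [ln(V₀/D) + (r + σ²/2)T] / (σ√T)
   = [ln(318.0593/130.2078) + (0.0296 + 0.5·0.1620²)·7.9319] / (0.1620·√7.9319)
   = [0.893106 + 0.338867] / 0.456251 = 2.700210
d₂ = d₁ − σ√T = 2.700210 − 0.456251 = 2.243959
N(d₁) = 0.996535,  N(d₂) = 0.987582,  e^(−rT) = 0.790741
E₀ = V₀·N(d₁) − D·e^(−rT)·N(d₂)
   = 318.0593·0.996535 − 130.2078·0.790741·0.987582 = 215.275105
B₀ = V₀ − E₀ = 318.0593 − 215.275105 = 102.784195
spread = −(1/T)·ln(B₀/D) − r = −(1/7.9319)·ln(102.784195/130.2078) − 0.0296 = 0.00021632
in basis points: 0.00021632 × 10⁴ = 2.1632 bp

spread=2.1632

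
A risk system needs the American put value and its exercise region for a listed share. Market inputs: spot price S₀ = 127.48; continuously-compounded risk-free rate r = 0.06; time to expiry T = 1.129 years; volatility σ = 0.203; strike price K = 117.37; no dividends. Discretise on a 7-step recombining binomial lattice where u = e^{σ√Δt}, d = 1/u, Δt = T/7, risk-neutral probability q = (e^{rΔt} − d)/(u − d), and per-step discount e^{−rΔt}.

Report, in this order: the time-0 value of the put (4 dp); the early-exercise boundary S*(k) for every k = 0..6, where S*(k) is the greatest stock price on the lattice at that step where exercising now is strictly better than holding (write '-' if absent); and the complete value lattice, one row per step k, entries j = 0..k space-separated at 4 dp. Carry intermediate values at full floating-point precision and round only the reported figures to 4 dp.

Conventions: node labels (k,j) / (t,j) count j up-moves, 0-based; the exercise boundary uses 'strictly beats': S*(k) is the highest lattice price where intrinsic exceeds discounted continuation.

price = 3.8969
boundary = - - - 99.8214 92.0063 99.8214 108.3003
tree:
3.8969
6.6652 1.6014
11.0374 3.0488 0.3934
17.5486 5.6721 0.8620 0.0000
25.3637 10.2188 1.8889 0.0000 0.0000
32.5670 17.5486 4.1390 0.0000 0.0000 0.0000
39.2063 25.3637 9.0697 0.0000 0.0000 0.0000 0.0000
45.3258 32.5670 17.5486 0.0000 0.0000 0.0000 0.0000 0.0000

Δt=0.16129  u=1.08494  d=0.92171  q=0.53920  discount=0.99037
step 7 (expiry): payoffs max(K−S,0) = 45.3258 32.5670 17.5486 0.0000 0.0000 0.0000 0.0000 0.0000
step 6: (k=6,j=0): S=78.1637, K−S=39.2063, hold=38.0759 ⇒ V=39.2063 exercise | (k=6,j=1): S=92.0063, K−S=25.3637, hold=24.2334 ⇒ V=25.3637 exercise | (k=6,j=2): S=108.3003, K−S=9.0697, hold=8.0085 ⇒ V=9.0697 exercise | (k=6,j=3): S=127.4800, K−S=0.0000, hold=0.0000 ⇒ V=0.0000 continue | (k=6,j=4): S=150.0563, K−S=0.0000, hold=0.0000 ⇒ V=0.0000 continue | (k=6,j=5): S=176.6308, K−S=0.0000, hold=0.0000 ⇒ V=0.0000 continue | (k=6,j=6): S=207.9116, K−S=0.0000, hold=0.0000 ⇒ V=0.0000 continue  boundary S*=108.3003
step 5: (k=5,j=0): S=84.8030, K−S=32.5670, hold=31.4366 ⇒ V=32.5670 exercise | (k=5,j=1): S=99.8214, K−S=17.5486, hold=16.4183 ⇒ V=17.5486 exercise | (k=5,j=2): S=117.4995, K−S=0.0000, hold=4.1390 ⇒ V=4.1390 continue | (k=5,j=3): S=138.3083, K−S=0.0000, hold=0.0000 ⇒ V=0.0000 continue | (k=5,j=4): S=162.8023, K−S=0.0000, hold=0.0000 ⇒ V=0.0000 continue | (k=5,j=5): S=191.6340, K−S=0.0000, hold=0.0000 ⇒ V=0.0000 continue  boundary S*=99.8214
step 4: (k=4,j=0): S=92.0063, K−S=25.3637, hold=24.2334 ⇒ V=25.3637 exercise | (k=4,j=1): S=108.3003, K−S=9.0697, hold=10.2188 ⇒ V=10.2188 continue | (k=4,j=2): S=127.4800, K−S=0.0000, hold=1.8889 ⇒ V=1.8889 continue | (k=4,j=3): S=150.0563, K−S=0.0000, hold=0.0000 ⇒ V=0.0000 continue | (k=4,j=4): S=176.6308, K−S=0.0000, hold=0.0000 ⇒ V=0.0000 continue  boundary S*=92.0063
step 3: (k=3,j=0): S=99.8214, K−S=17.5486, hold=17.0319 ⇒ V=17.5486 exercise | (k=3,j=1): S=117.4995, K−S=0.0000, hold=5.6721 ⇒ V=5.6721 continue | (k=3,j=2): S=138.3083, K−S=0.0000, hold=0.8620 ⇒ V=0.8620 continue | (k=3,j=3): S=162.8023, K−S=0.0000, hold=0.0000 ⇒ V=0.0000 continue  boundary S*=99.8214
step 2: (k=2,j=0): S=108.3003, K−S=9.0697, hold=11.0374 ⇒ V=11.0374 continue | (k=2,j=1): S=127.4800, K−S=0.0000, hold=3.0488 ⇒ V=3.0488 continue | (k=2,j=2): S=150.0563, K−S=0.0000, hold=0.3934 ⇒ V=0.3934 continue  boundary S*=-
step 1: (k=1,j=0): S=117.4995, K−S=0.0000, hold=6.6652 ⇒ V=6.6652 continue | (k=1,j=1): S=138.3083, K−S=0.0000, hold=1.6014 ⇒ V=1.6014 continue  boundary S*=-
step 0: (k=0,j=0): S=127.4800, K−S=0.0000, hold=3.8969 ⇒ V=3.8969 continue  boundary S*=-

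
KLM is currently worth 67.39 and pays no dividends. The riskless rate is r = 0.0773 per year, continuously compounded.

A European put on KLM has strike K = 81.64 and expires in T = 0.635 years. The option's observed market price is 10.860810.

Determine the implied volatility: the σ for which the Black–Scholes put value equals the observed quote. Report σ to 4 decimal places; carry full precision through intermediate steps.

sigma = 0.1527

At σ = 0.1527 the Black–Scholes value reproduces the quote:
σ√T = 0.1527·√0.635 = 0.121682
d₁ = (ln(S/K) + (r+σ²/2)T) / (σ√T) = (ln(67.39/81.64) + (0.0773+0.1527²/2)·0.635) / 0.121682 = (-0.191823 + 0.056489) / 0.121682 = -1.112195
d₂ = d₁ − σ√T = -1.112195 − 0.121682 = -1.233877
e^{−rT} = 0.952100
N(−d₁) = 0.866973,  N(−d₂) = 0.891376
V = K·e^{−rT}·N(−d₂) − S·N(−d₁) = 69.286108 − 58.425298 = 10.860810 (equal to the quote); since ∂V/∂σ > 0 for all σ, the implied volatility is unique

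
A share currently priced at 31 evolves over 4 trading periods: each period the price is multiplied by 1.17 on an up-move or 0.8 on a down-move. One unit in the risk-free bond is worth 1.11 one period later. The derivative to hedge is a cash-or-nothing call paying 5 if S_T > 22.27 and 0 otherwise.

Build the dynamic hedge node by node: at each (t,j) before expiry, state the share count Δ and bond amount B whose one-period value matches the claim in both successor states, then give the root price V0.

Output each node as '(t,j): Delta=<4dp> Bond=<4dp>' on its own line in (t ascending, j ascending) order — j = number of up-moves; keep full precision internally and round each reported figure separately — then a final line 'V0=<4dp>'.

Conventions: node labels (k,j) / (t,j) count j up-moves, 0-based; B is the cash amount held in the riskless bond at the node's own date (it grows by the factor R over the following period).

Since d<R<u, set p* = (R−d)/(u−d) = 0.8378; price each node as the discounted p*-expectation of its children.
Terminal payoffs: V(4,0)=0.0000, V(4,1)=0.0000, V(4,2)=5.0000, V(4,3)=5.0000, V(4,4)=5.0000
Node (3,0) S=15.8720: V=(p*·0.0000+(1−p*)·0.0000)/1.11=0.0000; Δ=(0.0000−0.0000)/(18.5702−12.6976)=0.0000; B=V−Δ·S=0.0000
Node (3,1) S=23.2128: V=(p*·5.0000+(1−p*)·0.0000)/1.11=3.7740; Δ=(5.0000−0.0000)/(27.1590−18.5702)=0.5822; B=V−Δ·S=-9.7395
Node (3,2) S=33.9487: V=(p*·5.0000+(1−p*)·5.0000)/1.11=4.5045; Δ=(5.0000−5.0000)/(39.7200−27.1590)=0.0000; B=V−Δ·S=4.5045
Node (3,3) S=49.6500: V=(p*·5.0000+(1−p*)·5.0000)/1.11=4.5045; Δ=(5.0000−5.0000)/(58.0905−39.7200)=0.0000; B=V−Δ·S=4.5045
Node (2,0) S=19.8400: V=(p*·3.7740+(1−p*)·0.0000)/1.11=2.8487; Δ=(3.7740−0.0000)/(23.2128−15.8720)=0.5141; B=V−Δ·S=-7.3514
Node (2,1) S=29.0160: V=(p*·4.5045+(1−p*)·3.7740)/1.11=3.9514; Δ=(4.5045−3.7740)/(33.9487−23.2128)=0.0680; B=V−Δ·S=1.9772
Node (2,2) S=42.4359: V=(p*·4.5045+(1−p*)·4.5045)/1.11=4.0581; Δ=(4.5045−4.5045)/(49.6500−33.9487)=0.0000; B=V−Δ·S=4.0581
Node (1,0) S=24.8000: V=(p*·3.9514+(1−p*)·2.8487)/1.11=3.3987; Δ=(3.9514−2.8487)/(29.0160−19.8400)=0.1202; B=V−Δ·S=0.4184
Node (1,1) S=36.2700: V=(p*·4.0581+(1−p*)·3.9514)/1.11=3.6404; Δ=(4.0581−3.9514)/(42.4359−29.0160)=0.0080; B=V−Δ·S=3.3519
Node (0,0) S=31.0000: V=(p*·3.6404+(1−p*)·3.3987)/1.11=3.2443; Δ=(3.6404−3.3987)/(36.2700−24.8000)=0.0211; B=V−Δ·S=2.5912
Check: Δ(0,0)·S0 + B(0,0) = 3.2443 = V0.

(0,0): Delta=0.0211 Bond=2.5912
(1,0): Delta=0.1202 Bond=0.4184
(1,1): Delta=0.0080 Bond=3.3519
(2,0): Delta=0.5141 Bond=-7.3514
(2,1): Delta=0.0680 Bond=1.9772
(2,2): Delta=0.0000 Bond=4.0581
(3,0): Delta=0.0000 Bond=0.0000
(3,1): Delta=0.5822 Bond=-9.7395
(3,2): Delta=0.0000 Bond=4.5045
(3,3): Delta=0.0000 Bond=4.5045
V0=3.2443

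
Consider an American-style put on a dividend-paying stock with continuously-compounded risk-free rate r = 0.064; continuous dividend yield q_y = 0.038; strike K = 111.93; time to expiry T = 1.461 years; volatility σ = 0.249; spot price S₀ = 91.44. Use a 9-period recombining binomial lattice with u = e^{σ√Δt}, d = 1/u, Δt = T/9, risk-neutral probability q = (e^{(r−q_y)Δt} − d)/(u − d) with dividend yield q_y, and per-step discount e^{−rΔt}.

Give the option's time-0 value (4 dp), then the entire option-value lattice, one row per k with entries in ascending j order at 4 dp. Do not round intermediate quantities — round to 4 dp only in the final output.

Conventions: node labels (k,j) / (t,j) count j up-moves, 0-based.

params: Δt=0.16233 u=1.10553 d=0.90454 q=0.49598 e^(-rΔt)=0.98966
t_9 payoffs: 74.8614 66.6250 56.5585 44.2553 29.2184 10.8405 0.0000 0.0000 0.0000 0.0000
k=8: node(8,0) S=40.9804 payoff=70.9496 vs cont=70.0448 → 70.9496 [stop]  node(8,1) S=50.0860 payoff=61.8440 vs cont=60.9952 → 61.8440 [stop]  node(8,2) S=61.2148 payoff=50.7152 vs cont=49.9348 → 50.7152 [stop]  node(8,3) S=74.8163 payoff=37.1137 vs cont=36.4169 → 37.1137 [stop]  node(8,4) S=91.4400 payoff=20.4900 vs cont=19.8955 → 20.4900 [stop]  node(8,5) S=111.7574 payoff=0.1726 vs cont=5.4073 → 5.4073 [wait]  node(8,6) S=136.5891 payoff=0.0000 vs cont=0.0000 → 0.0000 [wait]  node(8,7) S=166.9384 payoff=0.0000 vs cont=0.0000 → 0.0000 [wait]  node(8,8) S=204.0310 payoff=0.0000 vs cont=0.0000 → 0.0000 [wait]
k=7: node(7,0) S=45.3050 payoff=66.6250 vs cont=65.7467 → 66.6250 [stop]  node(7,1) S=55.3715 payoff=56.5585 vs cont=55.7422 → 56.5585 [stop]  node(7,2) S=67.6747 payoff=44.2553 vs cont=43.5146 → 44.2553 [stop]  node(7,3) S=82.7116 payoff=29.2184 vs cont=28.5702 → 29.2184 [stop]  node(7,4) S=101.0895 payoff=10.8405 vs cont=12.8748 → 12.8748 [wait]  node(7,5) S=123.5510 payoff=0.0000 vs cont=2.6972 → 2.6972 [wait]  node(7,6) S=151.0032 payoff=0.0000 vs cont=0.0000 → 0.0000 [wait]  node(7,7) S=184.5552 payoff=0.0000 vs cont=0.0000 → 0.0000 [wait]
k=6: node(6,0) S=50.0860 payoff=61.8440 vs cont=60.9952 → 61.8440 [stop]  node(6,1) S=61.2148 payoff=50.7152 vs cont=49.9348 → 50.7152 [stop]  node(6,2) S=74.8163 payoff=37.1137 vs cont=36.4169 → 37.1137 [stop]  node(6,3) S=91.4400 payoff=20.4900 vs cont=20.8940 → 20.8940 [wait]  node(6,4) S=111.7574 payoff=0.1726 vs cont=7.7459 → 7.7459 [wait]  node(6,5) S=136.5891 payoff=0.0000 vs cont=1.3454 → 1.3454 [wait]  node(6,6) S=166.9384 payoff=0.0000 vs cont=0.0000 → 0.0000 [wait]
k=5: node(5,0) S=55.3715 payoff=56.5585 vs cont=55.7422 → 56.5585 [stop]  node(5,1) S=67.6747 payoff=44.2553 vs cont=43.5146 → 44.2553 [stop]  node(5,2) S=82.7116 payoff=29.2184 vs cont=28.7685 → 29.2184 [stop]  node(5,3) S=101.0895 payoff=10.8405 vs cont=14.2242 → 14.2242 [wait]  node(5,4) S=123.5510 payoff=0.0000 vs cont=4.5241 → 4.5241 [wait]  node(5,5) S=151.0032 payoff=0.0000 vs cont=0.6711 → 0.6711 [wait]
k=4: node(4,0) S=61.2148 payoff=50.7152 vs cont=49.9348 → 50.7152 [stop]  node(4,1) S=74.8163 payoff=37.1137 vs cont=36.4169 → 37.1137 [stop]  node(4,2) S=91.4400 payoff=20.4900 vs cont=21.5564 → 21.5564 [wait]  node(4,3) S=111.7574 payoff=0.1726 vs cont=9.3158 → 9.3158 [wait]  node(4,4) S=136.5891 payoff=0.0000 vs cont=2.5861 → 2.5861 [wait]
k=3: node(3,0) S=67.6747 payoff=44.2553 vs cont=43.5146 → 44.2553 [stop]  node(3,1) S=82.7116 payoff=29.2184 vs cont=29.0937 → 29.2184 [stop]  node(3,2) S=101.0895 payoff=10.8405 vs cont=15.3252 → 15.3252 [wait]  node(3,3) S=123.5510 payoff=0.0000 vs cont=5.9162 → 5.9162 [wait]
k=2: node(2,0) S=74.8163 payoff=37.1137 vs cont=36.4169 → 37.1137 [stop]  node(2,1) S=91.4400 payoff=20.4900 vs cont=22.0969 → 22.0969 [wait]  node(2,2) S=111.7574 payoff=0.1726 vs cont=10.5483 → 10.5483 [wait]
k=1: node(1,0) S=82.7116 payoff=29.2184 vs cont=29.3590 → 29.3590 [wait]  node(1,1) S=101.0895 payoff=10.8405 vs cont=16.1998 → 16.1998 [wait]
k=0: node(0,0) S=91.4400 payoff=20.4900 vs cont=22.5962 → 22.5962 [wait]

price = 22.5962
tree:
22.5962
29.3590 16.1998
37.1137 22.0969 10.5483
44.2553 29.2184 15.3252 5.9162
50.7152 37.1137 21.5564 9.3158 2.5861
56.5585 44.2553 29.2184 14.2242 4.5241 0.6711
61.8440 50.7152 37.1137 20.8940 7.7459 1.3454 0.0000
66.6250 56.5585 44.2553 29.2184 12.8748 2.6972 0.0000 0.0000
70.9496 61.8440 50.7152 37.1137 20.4900 5.4073 0.0000 0.0000 0.0000
74.8614 66.6250 56.5585 44.2553 29.2184 10.8405 0.0000 0.0000 0.0000 0.0000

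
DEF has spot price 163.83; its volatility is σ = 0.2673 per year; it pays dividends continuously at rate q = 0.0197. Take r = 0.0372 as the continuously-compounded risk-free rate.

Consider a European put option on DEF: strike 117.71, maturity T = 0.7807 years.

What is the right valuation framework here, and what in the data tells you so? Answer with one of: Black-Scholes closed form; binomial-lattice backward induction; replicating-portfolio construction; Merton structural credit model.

framework: Black-Scholes closed form

Key observation: everything needed for the exact continuous-time valuation of the European put on DEF (strike 117.71) is given, and no feature rules the closed form out.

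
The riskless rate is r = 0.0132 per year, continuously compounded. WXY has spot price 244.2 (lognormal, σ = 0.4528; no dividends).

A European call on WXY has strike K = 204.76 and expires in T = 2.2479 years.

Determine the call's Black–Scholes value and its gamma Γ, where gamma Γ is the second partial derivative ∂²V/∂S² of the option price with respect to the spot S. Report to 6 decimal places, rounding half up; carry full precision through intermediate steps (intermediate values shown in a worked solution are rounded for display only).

σ√T = 0.4528·√2.2479 = 0.678883
d₁ = (ln(S/K) + (r+σ²/2)T) / (σ√T) = (ln(244.2/204.76) + (0.0132+0.4528²/2)·2.2479) / 0.678883 = (0.176149 + 0.260113) / 0.678883 = 0.642618
d₂ = d₁ − σ√T = 0.642618 − 0.678883 = -0.036265
e^{−rT} = 0.970764
N(d₁) = 0.739764,  N(d₂) = 0.485535
Call price V = S·N(d₁) − K·e^{−rT}·N(d₂) = 180.650358 − 96.511617 = 84.138741
φ(d₁) = (1/√(2π))·e^{−d₁²/2} = 0.324517
Γ = φ(d₁) / (S·σ·√T) = 0.001957

price = 84.138741
Γ = 0.001957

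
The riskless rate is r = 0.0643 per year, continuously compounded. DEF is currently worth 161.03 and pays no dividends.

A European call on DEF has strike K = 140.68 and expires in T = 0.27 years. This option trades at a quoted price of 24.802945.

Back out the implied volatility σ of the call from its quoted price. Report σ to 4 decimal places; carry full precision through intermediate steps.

At σ = 0.3008 the Black–Scholes value reproduces the quote:
σ√T = 0.3008·√0.27 = 0.156300
d₁ = (ln(S/K) + (r+σ²/2)T) / (σ√T) = (ln(161.03/140.68) + (0.0643+0.3008²/2)·0.27) / 0.156300 = (0.135103 + 0.029576) / 0.156300 = 1.053605
d₂ = d₁ − σ√T = 1.053605 − 0.156300 = 0.897305
e^{−rT} = 0.982789
N(d₁) = 0.853968,  N(d₂) = 0.815222
V = S·N(d₁) − K·e^{−rT}·N(d₂) = 137.514488 − 112.711543 = 24.802945 (equal to the quote); since ∂V/∂σ > 0 for all σ, the implied volatility is unique

sigma = 0.3008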